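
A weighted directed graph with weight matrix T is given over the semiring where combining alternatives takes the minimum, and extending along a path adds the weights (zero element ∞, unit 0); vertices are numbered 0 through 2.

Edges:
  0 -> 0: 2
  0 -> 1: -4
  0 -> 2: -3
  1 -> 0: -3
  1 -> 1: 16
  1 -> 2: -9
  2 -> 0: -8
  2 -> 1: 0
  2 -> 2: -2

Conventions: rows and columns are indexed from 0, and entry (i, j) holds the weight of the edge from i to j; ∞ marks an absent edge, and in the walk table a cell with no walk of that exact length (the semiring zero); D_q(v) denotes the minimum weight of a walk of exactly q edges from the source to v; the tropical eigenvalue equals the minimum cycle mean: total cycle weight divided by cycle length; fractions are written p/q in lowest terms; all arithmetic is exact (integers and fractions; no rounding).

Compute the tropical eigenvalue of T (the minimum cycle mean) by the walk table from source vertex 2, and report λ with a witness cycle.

q=0: [∞, ∞, 0]
q=1: [-8, 0, -2]
q=2: [-10, -12, -11]
q=3: [-19, -14, -21]
Optimal cycle mean attained by: cycle 0->1->2->0, total (-4) + (-9) + (-8), length 3.
Answer: λ = -7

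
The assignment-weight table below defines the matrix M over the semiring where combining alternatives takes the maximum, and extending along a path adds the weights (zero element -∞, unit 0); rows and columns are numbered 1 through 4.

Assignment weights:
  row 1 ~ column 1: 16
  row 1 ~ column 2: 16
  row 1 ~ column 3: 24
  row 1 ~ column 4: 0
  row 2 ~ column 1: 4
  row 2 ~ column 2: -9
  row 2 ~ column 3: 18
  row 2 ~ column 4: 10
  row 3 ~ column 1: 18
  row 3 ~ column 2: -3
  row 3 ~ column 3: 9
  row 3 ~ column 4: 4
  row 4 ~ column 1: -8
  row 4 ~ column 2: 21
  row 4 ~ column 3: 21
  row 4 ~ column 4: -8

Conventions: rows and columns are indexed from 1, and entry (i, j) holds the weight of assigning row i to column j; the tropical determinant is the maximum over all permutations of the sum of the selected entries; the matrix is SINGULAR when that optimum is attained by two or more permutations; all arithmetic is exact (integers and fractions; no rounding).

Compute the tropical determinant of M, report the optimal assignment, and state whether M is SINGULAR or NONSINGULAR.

σ = (1, 2, 3, 4): 16 + (-9) + 9 + (-8) = 8
σ = (1, 2, 4, 3): 16 + (-9) + 4 + 21 = 32
σ = (1, 3, 2, 4): 16 + 18 + (-3) + (-8) = 23
σ = (1, 3, 4, 2): 16 + 18 + 4 + 21 = 59
σ = (1, 4, 2, 3): 16 + 10 + (-3) + 21 = 44
σ = (1, 4, 3, 2): 16 + 10 + 9 + 21 = 56
σ = (2, 1, 3, 4): 16 + 4 + 9 + (-8) = 21
σ = (2, 1, 4, 3): 16 + 4 + 4 + 21 = 45
σ = (2, 3, 1, 4): 16 + 18 + 18 + (-8) = 44
σ = (2, 3, 4, 1): 16 + 18 + 4 + (-8) = 30
σ = (2, 4, 1, 3): 16 + 10 + 18 + 21 = 65
σ = (2, 4, 3, 1): 16 + 10 + 9 + (-8) = 27
σ = (3, 1, 2, 4): 24 + 4 + (-3) + (-8) = 17
σ = (3, 1, 4, 2): 24 + 4 + 4 + 21 = 53
σ = (3, 2, 1, 4): 24 + (-9) + 18 + (-8) = 25
σ = (3, 2, 4, 1): 24 + (-9) + 4 + (-8) = 11
σ = (3, 4, 1, 2): 24 + 10 + 18 + 21 = 73
σ = (3, 4, 2, 1): 24 + 10 + (-3) + (-8) = 23
σ = (4, 1, 2, 3): 0 + 4 + (-3) + 21 = 22
σ = (4, 1, 3, 2): 0 + 4 + 9 + 21 = 34
σ = (4, 2, 1, 3): 0 + (-9) + 18 + 21 = 30
σ = (4, 2, 3, 1): 0 + (-9) + 9 + (-8) = -8
σ = (4, 3, 1, 2): 0 + 18 + 18 + 21 = 57
σ = (4, 3, 2, 1): 0 + 18 + (-3) + (-8) = 7
Optimal value attained by: σ = (3, 4, 1, 2).
Answer: det⊕(M) = 73; verdict: NONSINGULAR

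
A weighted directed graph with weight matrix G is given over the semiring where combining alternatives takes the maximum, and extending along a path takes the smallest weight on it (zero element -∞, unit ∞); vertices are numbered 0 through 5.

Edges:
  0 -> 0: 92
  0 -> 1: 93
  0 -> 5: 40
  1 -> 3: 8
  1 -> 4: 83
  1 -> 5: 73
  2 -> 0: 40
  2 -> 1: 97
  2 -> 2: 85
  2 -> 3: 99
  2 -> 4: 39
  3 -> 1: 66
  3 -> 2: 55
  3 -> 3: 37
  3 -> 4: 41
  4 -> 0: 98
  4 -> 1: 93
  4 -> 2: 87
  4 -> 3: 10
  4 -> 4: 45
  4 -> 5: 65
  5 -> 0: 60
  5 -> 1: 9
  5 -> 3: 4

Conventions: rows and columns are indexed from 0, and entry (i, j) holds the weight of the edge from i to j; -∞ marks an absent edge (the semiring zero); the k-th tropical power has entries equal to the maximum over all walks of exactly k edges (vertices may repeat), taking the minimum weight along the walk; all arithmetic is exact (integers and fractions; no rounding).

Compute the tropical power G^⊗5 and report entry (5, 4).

G^⊗2:
  [92, 92, -∞, 8, 83, 73]
  [83, 83, 83, 10, 45, 65]
  [40, 85, 85, 85, 83, 73]
  [41, 55, 55, 55, 66, 66]
  [92, 93, 85, 87, 83, 73]
  [60, 60, 4, 8, 9, 40]
G^⊗3:
  [92, 92, 83, 10, 83, 73]
  [83, 83, 83, 83, 83, 73]
  [83, 85, 85, 85, 83, 73]
  [66, 66, 66, 55, 55, 65]
  [92, 92, 85, 85, 83, 73]
  [60, 60, 9, 9, 60, 60]
G^⊗4:
  [92, 92, 83, 83, 83, 73]
  [83, 83, 83, 83, 83, 73]
  [83, 85, 85, 85, 83, 73]
  [66, 66, 66, 66, 66, 66]
  [92, 92, 85, 85, 83, 73]
  [60, 60, 60, 10, 60, 60]
G^⊗5:
  [92, 92, 83, 83, 83, 73]
  [83, 83, 83, 83, 83, 73]
  [83, 85, 85, 85, 83, 73]
  [66, 66, 66, 66, 66, 66]
  [92, 92, 85, 85, 83, 73]
  [60, 60, 60, 60, 60, 60]
Key observation: the optimum is the walk 5->0->0->0->1->4, with weight 60 min 92 min 92 min 93 min 83 = 60.
Optimal value attained by: walk 5->0->0->0->1->4.
Answer: (G^⊗5)[5][4] = 60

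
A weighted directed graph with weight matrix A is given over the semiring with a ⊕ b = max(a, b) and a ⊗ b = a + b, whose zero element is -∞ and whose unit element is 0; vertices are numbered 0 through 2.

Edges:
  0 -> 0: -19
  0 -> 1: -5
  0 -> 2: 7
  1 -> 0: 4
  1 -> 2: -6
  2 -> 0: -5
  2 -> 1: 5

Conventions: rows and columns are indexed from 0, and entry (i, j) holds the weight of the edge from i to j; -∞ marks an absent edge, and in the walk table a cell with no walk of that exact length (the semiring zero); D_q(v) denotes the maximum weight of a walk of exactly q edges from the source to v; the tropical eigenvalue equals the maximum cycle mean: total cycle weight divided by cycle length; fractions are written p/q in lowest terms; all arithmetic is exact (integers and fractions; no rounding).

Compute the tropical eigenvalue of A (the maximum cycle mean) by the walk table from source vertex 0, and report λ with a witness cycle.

q=0: [0, -∞, -∞]
q=1: [-19, -5, 7]
q=2: [2, 12, -11]
q=3: [16, -3, 9]
Optimal cycle mean attained by: cycle 0->2->1->0, total 7 + 5 + 4, length 3.
Answer: λ = 16/3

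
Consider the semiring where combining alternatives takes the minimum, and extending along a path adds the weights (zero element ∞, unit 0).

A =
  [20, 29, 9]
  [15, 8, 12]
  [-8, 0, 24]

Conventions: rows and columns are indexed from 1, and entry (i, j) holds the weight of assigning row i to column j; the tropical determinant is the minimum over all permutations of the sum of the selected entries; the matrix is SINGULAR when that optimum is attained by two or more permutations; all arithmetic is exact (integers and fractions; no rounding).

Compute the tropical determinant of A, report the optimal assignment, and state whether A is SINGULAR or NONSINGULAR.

σ = (1, 2, 3): 20 + 8 + 24 = 52
σ = (1, 3, 2): 20 + 12 + 0 = 32
σ = (2, 1, 3): 29 + 15 + 24 = 68
σ = (2, 3, 1): 29 + 12 + (-8) = 33
σ = (3, 1, 2): 9 + 15 + 0 = 24
σ = (3, 2, 1): 9 + 8 + (-8) = 9
Optimal value attained by: σ = (3, 2, 1).
Answer: det⊕(A) = 9; verdict: NONSINGULAR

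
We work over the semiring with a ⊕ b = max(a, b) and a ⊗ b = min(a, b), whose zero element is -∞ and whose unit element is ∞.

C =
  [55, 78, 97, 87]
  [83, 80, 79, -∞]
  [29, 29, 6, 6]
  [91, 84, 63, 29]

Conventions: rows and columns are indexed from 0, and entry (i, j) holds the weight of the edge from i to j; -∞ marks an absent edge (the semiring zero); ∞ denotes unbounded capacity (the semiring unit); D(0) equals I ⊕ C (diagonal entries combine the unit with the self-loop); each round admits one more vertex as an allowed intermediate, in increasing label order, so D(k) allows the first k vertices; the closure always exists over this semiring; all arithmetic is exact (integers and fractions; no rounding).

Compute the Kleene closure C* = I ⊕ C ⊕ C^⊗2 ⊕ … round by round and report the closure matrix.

D(0):
  [∞, 78, 97, 87]
  [83, ∞, 79, -∞]
  [29, 29, ∞, 6]
  [91, 84, 63, ∞]
D(1):
  [∞, 78, 97, 87]
  [83, ∞, 83, 83]
  [29, 29, ∞, 29]
  [91, 84, 91, ∞]
D(2):
  [∞, 78, 97, 87]
  [83, ∞, 83, 83]
  [29, 29, ∞, 29]
  [91, 84, 91, ∞]
D(3):
  [∞, 78, 97, 87]
  [83, ∞, 83, 83]
  [29, 29, ∞, 29]
  [91, 84, 91, ∞]
D(4):
  [∞, 84, 97, 87]
  [83, ∞, 83, 83]
  [29, 29, ∞, 29]
  [91, 84, 91, ∞]
Answer: C* = [[∞, 84, 97, 87], [83, ∞, 83, 83], [29, 29, ∞, 29], [91, 84, 91, ∞]]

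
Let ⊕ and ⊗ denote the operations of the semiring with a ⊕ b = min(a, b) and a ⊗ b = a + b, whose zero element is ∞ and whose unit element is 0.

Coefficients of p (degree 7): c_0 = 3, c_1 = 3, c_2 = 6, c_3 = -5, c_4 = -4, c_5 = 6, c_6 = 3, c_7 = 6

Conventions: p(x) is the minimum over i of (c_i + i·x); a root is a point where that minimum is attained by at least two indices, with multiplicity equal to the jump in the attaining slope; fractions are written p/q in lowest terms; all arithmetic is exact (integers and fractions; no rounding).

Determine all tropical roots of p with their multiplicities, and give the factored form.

hull edge (i=0, c=3) to (i=3, c=-5): slope -8/3, span 3
hull edge (i=3, c=-5) to (i=4, c=-4): slope 1, span 1
hull edge (i=4, c=-4) to (i=7, c=6): slope 10/3, span 3
Factored form: p(x) = 6 ⊗ (x ⊕ (-10/3)) ⊗ (x ⊕ (-10/3)) ⊗ (x ⊕ (-10/3)) ⊗ (x ⊕ (-1)) ⊗ (x ⊕ 8/3) ⊗ (x ⊕ 8/3) ⊗ (x ⊕ 8/3)
Answer: roots = -10/3 (mult 3), -1 (mult 1), 8/3 (mult 3)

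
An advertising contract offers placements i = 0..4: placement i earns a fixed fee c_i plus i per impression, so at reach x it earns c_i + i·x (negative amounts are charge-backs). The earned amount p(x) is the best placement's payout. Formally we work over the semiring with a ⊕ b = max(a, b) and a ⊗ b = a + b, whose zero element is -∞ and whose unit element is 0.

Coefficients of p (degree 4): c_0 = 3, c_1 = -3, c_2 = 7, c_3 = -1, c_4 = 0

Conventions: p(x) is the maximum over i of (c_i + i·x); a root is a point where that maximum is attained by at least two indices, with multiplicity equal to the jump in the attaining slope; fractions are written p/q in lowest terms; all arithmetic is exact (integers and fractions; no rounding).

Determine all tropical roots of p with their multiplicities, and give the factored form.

hull edge (i=0, c=3) to (i=2, c=7): slope 2, span 2
hull edge (i=2, c=7) to (i=4, c=0): slope -7/2, span 2
Factored form: p(x) = 0 ⊗ (x ⊕ (-2)) ⊗ (x ⊕ (-2)) ⊗ (x ⊕ 7/2) ⊗ (x ⊕ 7/2)
Answer: roots = -2 (mult 2), 7/2 (mult 2)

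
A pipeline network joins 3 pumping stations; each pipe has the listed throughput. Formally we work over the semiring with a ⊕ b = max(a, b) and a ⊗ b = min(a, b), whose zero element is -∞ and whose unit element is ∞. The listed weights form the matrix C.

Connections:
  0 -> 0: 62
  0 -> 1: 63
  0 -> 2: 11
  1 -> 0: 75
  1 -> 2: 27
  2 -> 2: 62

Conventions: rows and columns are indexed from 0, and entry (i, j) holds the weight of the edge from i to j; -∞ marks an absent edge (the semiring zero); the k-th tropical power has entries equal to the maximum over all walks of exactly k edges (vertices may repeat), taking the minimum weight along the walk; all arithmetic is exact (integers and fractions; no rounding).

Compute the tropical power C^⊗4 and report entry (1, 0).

C^⊗2:
  [63, 62, 27]
  [62, 63, 27]
  [-∞, -∞, 62]
C^⊗3:
  [62, 63, 27]
  [63, 62, 27]
  [-∞, -∞, 62]
C^⊗4:
  [63, 62, 27]
  [62, 63, 27]
  [-∞, -∞, 62]
Key observation: the optimum is the walk 1->0->0->1->0, with weight 75 min 62 min 63 min 75 = 62.
Optimal value attained by: walk 1->0->0->1->0.
Answer: (C^⊗4)[1][0] = 62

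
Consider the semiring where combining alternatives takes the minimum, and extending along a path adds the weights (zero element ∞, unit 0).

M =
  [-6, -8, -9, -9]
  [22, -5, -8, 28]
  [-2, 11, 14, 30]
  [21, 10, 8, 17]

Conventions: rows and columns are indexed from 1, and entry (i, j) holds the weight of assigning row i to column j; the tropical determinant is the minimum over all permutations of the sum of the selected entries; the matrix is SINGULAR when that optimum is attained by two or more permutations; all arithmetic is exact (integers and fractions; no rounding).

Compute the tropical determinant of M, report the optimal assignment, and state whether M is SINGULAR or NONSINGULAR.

σ = (1, 2, 3, 4): (-6) + (-5) + 14 + 17 = 20
σ = (1, 2, 4, 3): (-6) + (-5) + 30 + 8 = 27
σ = (1, 3, 2, 4): (-6) + (-8) + 11 + 17 = 14
σ = (1, 3, 4, 2): (-6) + (-8) + 30 + 10 = 26
σ = (1, 4, 2, 3): (-6) + 28 + 11 + 8 = 41
σ = (1, 4, 3, 2): (-6) + 28 + 14 + 10 = 46
σ = (2, 1, 3, 4): (-8) + 22 + 14 + 17 = 45
σ = (2, 1, 4, 3): (-8) + 22 + 30 + 8 = 52
σ = (2, 3, 1, 4): (-8) + (-8) + (-2) + 17 = -1
σ = (2, 3, 4, 1): (-8) + (-8) + 30 + 21 = 35
σ = (2, 4, 1, 3): (-8) + 28 + (-2) + 8 = 26
σ = (2, 4, 3, 1): (-8) + 28 + 14 + 21 = 55
σ = (3, 1, 2, 4): (-9) + 22 + 11 + 17 = 41
σ = (3, 1, 4, 2): (-9) + 22 + 30 + 10 = 53
σ = (3, 2, 1, 4): (-9) + (-5) + (-2) + 17 = 1
σ = (3, 2, 4, 1): (-9) + (-5) + 30 + 21 = 37
σ = (3, 4, 1, 2): (-9) + 28 + (-2) + 10 = 27
σ = (3, 4, 2, 1): (-9) + 28 + 11 + 21 = 51
σ = (4, 1, 2, 3): (-9) + 22 + 11 + 8 = 32
σ = (4, 1, 3, 2): (-9) + 22 + 14 + 10 = 37
σ = (4, 2, 1, 3): (-9) + (-5) + (-2) + 8 = -8
σ = (4, 2, 3, 1): (-9) + (-5) + 14 + 21 = 21
σ = (4, 3, 1, 2): (-9) + (-8) + (-2) + 10 = -9
σ = (4, 3, 2, 1): (-9) + (-8) + 11 + 21 = 15
Optimal value attained by: σ = (4, 3, 1, 2).
Answer: det⊕(M) = -9; verdict: NONSINGULAR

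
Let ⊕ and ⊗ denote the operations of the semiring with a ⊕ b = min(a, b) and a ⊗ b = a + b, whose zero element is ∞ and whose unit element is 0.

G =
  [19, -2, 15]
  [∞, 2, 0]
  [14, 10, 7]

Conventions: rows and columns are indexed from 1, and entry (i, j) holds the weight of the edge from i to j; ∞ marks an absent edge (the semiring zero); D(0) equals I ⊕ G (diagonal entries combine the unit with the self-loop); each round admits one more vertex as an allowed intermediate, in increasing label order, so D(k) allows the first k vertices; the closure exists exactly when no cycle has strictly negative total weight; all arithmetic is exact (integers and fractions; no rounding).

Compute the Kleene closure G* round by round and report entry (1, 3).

D(0):
  [0, -2, 15]
  [∞, 0, 0]
  [14, 10, 0]
D(1):
  [0, -2, 15]
  [∞, 0, 0]
  [14, 10, 0]
D(2):
  [0, -2, -2]
  [∞, 0, 0]
  [14, 10, 0]
D(3):
  [0, -2, -2]
  [14, 0, 0]
  [14, 10, 0]
Answer: G*[1][3] = -2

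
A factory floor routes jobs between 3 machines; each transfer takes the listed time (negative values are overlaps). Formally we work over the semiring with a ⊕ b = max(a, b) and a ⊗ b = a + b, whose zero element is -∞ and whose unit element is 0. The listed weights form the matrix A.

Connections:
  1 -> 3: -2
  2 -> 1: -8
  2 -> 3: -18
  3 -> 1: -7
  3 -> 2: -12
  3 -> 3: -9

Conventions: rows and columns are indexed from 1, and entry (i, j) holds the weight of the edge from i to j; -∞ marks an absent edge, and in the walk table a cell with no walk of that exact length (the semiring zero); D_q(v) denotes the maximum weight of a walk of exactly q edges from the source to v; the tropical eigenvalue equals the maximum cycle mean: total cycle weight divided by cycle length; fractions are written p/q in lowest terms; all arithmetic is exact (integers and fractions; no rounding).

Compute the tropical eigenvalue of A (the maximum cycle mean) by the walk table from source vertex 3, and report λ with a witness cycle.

q=0: [-∞, -∞, 0]
q=1: [-7, -12, -9]
q=2: [-16, -21, -9]
q=3: [-16, -21, -18]
Optimal cycle mean attained by: cycle 1->3->1, total (-2) + (-7), length 2.
Answer: λ = -9/2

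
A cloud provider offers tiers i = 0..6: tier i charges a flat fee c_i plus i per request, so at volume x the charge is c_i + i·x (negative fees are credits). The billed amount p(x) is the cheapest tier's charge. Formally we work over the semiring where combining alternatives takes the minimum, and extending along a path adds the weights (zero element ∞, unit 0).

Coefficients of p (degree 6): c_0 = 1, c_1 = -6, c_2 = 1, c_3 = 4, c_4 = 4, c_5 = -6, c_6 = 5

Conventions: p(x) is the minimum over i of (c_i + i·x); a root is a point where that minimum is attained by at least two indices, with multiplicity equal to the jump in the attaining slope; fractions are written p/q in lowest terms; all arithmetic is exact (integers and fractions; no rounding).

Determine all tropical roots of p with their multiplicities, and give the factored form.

hull edge (i=0, c=1) to (i=1, c=-6): slope -7, span 1
hull edge (i=1, c=-6) to (i=5, c=-6): slope 0, span 4
hull edge (i=5, c=-6) to (i=6, c=5): slope 11, span 1
Factored form: p(x) = 5 ⊗ (x ⊕ (-11)) ⊗ (x ⊕ 0) ⊗ (x ⊕ 0) ⊗ (x ⊕ 0) ⊗ (x ⊕ 0) ⊗ (x ⊕ 7)
Answer: roots = -11 (mult 1), 0 (mult 4), 7 (mult 1)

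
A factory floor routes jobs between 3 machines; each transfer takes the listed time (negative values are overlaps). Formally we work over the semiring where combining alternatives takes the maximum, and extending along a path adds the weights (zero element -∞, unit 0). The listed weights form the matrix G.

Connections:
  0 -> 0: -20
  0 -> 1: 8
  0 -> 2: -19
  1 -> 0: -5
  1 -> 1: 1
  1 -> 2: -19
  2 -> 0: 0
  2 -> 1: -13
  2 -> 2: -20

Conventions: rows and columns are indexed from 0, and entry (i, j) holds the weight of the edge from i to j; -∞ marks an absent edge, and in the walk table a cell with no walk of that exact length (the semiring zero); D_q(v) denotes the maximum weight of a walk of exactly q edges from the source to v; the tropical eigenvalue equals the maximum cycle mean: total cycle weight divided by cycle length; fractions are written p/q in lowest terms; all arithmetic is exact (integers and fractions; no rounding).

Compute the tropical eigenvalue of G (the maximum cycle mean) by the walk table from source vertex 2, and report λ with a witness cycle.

q=0: [-∞, -∞, 0]
q=1: [0, -13, -20]
q=2: [-18, 8, -19]
q=3: [3, 9, -11]
Optimal cycle mean attained by: cycle 0->1->0, total 8 + (-5), length 2.
Answer: λ = 3/2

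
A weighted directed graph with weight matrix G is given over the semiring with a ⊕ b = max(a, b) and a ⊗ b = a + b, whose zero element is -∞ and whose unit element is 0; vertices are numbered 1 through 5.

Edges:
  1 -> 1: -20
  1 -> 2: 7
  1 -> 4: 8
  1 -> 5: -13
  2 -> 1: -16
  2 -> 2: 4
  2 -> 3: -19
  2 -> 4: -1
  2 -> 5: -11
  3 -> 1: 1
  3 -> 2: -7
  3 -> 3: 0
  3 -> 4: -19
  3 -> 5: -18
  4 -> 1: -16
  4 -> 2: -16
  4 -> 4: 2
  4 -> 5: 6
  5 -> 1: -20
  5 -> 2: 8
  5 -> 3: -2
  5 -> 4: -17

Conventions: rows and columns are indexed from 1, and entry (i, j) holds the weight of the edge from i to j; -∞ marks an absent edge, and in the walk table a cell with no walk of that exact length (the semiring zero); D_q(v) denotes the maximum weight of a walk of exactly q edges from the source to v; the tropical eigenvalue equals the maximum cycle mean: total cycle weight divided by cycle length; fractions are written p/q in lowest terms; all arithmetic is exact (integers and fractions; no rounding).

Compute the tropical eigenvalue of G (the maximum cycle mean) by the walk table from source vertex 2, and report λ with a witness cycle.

q=0: [-∞, 0, -∞, -∞, -∞]
q=1: [-16, 4, -19, -1, -11]
q=2: [-12, 8, -13, 3, 5]
q=3: [-8, 13, 3, 7, 9]
q=4: [4, 17, 7, 12, 13]
q=5: [8, 21, 11, 16, 18]
Optimal cycle mean attained by: cycle 2->4->5->2, total (-1) + 6 + 8, length 3.
Answer: λ = 13/3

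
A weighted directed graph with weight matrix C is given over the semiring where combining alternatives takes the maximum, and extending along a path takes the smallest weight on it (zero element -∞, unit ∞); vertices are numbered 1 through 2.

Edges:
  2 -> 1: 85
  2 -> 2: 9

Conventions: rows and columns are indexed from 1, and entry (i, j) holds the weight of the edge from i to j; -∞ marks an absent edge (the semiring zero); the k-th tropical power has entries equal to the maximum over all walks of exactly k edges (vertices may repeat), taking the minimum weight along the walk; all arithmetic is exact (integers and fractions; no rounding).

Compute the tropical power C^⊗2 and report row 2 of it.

C^⊗2:
  [-∞, -∞]
  [9, 9]
Answer: row 2 of C^⊗2 = [9, 9]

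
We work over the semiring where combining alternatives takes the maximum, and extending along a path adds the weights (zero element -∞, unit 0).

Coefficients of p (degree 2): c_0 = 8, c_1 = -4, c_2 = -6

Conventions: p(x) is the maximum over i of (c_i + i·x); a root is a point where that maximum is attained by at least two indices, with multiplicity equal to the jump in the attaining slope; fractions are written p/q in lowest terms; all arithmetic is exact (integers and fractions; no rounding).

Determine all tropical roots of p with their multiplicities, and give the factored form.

hull edge (i=0, c=8) to (i=2, c=-6): slope -7, span 2
Factored form: p(x) = -6 ⊗ (x ⊕ 7) ⊗ (x ⊕ 7)
Answer: roots = 7 (mult 2)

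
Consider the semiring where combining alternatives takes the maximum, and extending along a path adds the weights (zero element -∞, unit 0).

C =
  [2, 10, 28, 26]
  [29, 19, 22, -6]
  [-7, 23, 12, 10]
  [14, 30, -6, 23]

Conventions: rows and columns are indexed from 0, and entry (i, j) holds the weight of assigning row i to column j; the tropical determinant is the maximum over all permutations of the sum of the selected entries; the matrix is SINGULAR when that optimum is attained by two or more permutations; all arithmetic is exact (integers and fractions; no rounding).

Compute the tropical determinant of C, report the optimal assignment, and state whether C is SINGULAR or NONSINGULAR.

σ = (0, 1, 2, 3): 2 + 19 + 12 + 23 = 56
σ = (0, 1, 3, 2): 2 + 19 + 10 + (-6) = 25
σ = (0, 2, 1, 3): 2 + 22 + 23 + 23 = 70
σ = (0, 2, 3, 1): 2 + 22 + 10 + 30 = 64
σ = (0, 3, 1, 2): 2 + (-6) + 23 + (-6) = 13
σ = (0, 3, 2, 1): 2 + (-6) + 12 + 30 = 38
σ = (1, 0, 2, 3): 10 + 29 + 12 + 23 = 74
σ = (1, 0, 3, 2): 10 + 29 + 10 + (-6) = 43
σ = (1, 2, 0, 3): 10 + 22 + (-7) + 23 = 48
σ = (1, 2, 3, 0): 10 + 22 + 10 + 14 = 56
σ = (1, 3, 0, 2): 10 + (-6) + (-7) + (-6) = -9
σ = (1, 3, 2, 0): 10 + (-6) + 12 + 14 = 30
σ = (2, 0, 1, 3): 28 + 29 + 23 + 23 = 103
σ = (2, 0, 3, 1): 28 + 29 + 10 + 30 = 97
σ = (2, 1, 0, 3): 28 + 19 + (-7) + 23 = 63
σ = (2, 1, 3, 0): 28 + 19 + 10 + 14 = 71
σ = (2, 3, 0, 1): 28 + (-6) + (-7) + 30 = 45
σ = (2, 3, 1, 0): 28 + (-6) + 23 + 14 = 59
σ = (3, 0, 1, 2): 26 + 29 + 23 + (-6) = 72
σ = (3, 0, 2, 1): 26 + 29 + 12 + 30 = 97
σ = (3, 1, 0, 2): 26 + 19 + (-7) + (-6) = 32
σ = (3, 1, 2, 0): 26 + 19 + 12 + 14 = 71
σ = (3, 2, 0, 1): 26 + 22 + (-7) + 30 = 71
σ = (3, 2, 1, 0): 26 + 22 + 23 + 14 = 85
Optimal value attained by: σ = (2, 0, 1, 3).
Answer: det⊕(C) = 103; verdict: NONSINGULAR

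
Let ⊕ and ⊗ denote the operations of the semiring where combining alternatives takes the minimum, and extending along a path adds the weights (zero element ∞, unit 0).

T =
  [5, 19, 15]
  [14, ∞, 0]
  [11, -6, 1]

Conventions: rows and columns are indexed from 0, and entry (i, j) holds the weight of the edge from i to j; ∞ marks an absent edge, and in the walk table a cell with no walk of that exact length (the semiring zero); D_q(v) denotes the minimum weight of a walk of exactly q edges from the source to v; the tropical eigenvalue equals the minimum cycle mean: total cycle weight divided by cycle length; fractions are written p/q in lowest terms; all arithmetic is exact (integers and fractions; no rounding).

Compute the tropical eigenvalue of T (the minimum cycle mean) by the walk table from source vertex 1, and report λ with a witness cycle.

q=0: [∞, 0, ∞]
q=1: [14, ∞, 0]
q=2: [11, -6, 1]
q=3: [8, -5, -6]
Optimal cycle mean attained by: cycle 1->2->1, total 0 + (-6), length 2.
Answer: λ = -3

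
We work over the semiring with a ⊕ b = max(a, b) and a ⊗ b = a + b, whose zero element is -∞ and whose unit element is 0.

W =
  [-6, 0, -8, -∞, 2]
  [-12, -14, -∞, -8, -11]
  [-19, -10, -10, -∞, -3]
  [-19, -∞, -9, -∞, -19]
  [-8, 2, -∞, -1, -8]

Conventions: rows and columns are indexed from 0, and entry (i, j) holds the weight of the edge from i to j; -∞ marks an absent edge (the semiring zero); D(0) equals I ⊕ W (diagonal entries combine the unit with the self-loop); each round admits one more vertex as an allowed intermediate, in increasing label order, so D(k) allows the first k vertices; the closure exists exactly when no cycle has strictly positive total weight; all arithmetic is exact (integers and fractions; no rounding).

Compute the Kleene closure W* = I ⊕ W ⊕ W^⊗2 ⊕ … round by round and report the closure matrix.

D(0):
  [0, 0, -8, -∞, 2]
  [-12, 0, -∞, -8, -11]
  [-19, -10, 0, -∞, -3]
  [-19, -∞, -9, 0, -19]
  [-8, 2, -∞, -1, 0]
D(1):
  [0, 0, -8, -∞, 2]
  [-12, 0, -20, -8, -10]
  [-19, -10, 0, -∞, -3]
  [-19, -19, -9, 0, -17]
  [-8, 2, -16, -1, 0]
D(2):
  [0, 0, -8, -8, 2]
  [-12, 0, -20, -8, -10]
  [-19, -10, 0, -18, -3]
  [-19, -19, -9, 0, -17]
  [-8, 2, -16, -1, 0]
D(3):
  [0, 0, -8, -8, 2]
  [-12, 0, -20, -8, -10]
  [-19, -10, 0, -18, -3]
  [-19, -19, -9, 0, -12]
  [-8, 2, -16, -1, 0]
D(4):
  [0, 0, -8, -8, 2]
  [-12, 0, -17, -8, -10]
  [-19, -10, 0, -18, -3]
  [-19, -19, -9, 0, -12]
  [-8, 2, -10, -1, 0]
D(5):
  [0, 4, -8, 1, 2]
  [-12, 0, -17, -8, -10]
  [-11, -1, 0, -4, -3]
  [-19, -10, -9, 0, -12]
  [-8, 2, -10, -1, 0]
Answer: W* = [[0, 4, -8, 1, 2], [-12, 0, -17, -8, -10], [-11, -1, 0, -4, -3], [-19, -10, -9, 0, -12], [-8, 2, -10, -1, 0]]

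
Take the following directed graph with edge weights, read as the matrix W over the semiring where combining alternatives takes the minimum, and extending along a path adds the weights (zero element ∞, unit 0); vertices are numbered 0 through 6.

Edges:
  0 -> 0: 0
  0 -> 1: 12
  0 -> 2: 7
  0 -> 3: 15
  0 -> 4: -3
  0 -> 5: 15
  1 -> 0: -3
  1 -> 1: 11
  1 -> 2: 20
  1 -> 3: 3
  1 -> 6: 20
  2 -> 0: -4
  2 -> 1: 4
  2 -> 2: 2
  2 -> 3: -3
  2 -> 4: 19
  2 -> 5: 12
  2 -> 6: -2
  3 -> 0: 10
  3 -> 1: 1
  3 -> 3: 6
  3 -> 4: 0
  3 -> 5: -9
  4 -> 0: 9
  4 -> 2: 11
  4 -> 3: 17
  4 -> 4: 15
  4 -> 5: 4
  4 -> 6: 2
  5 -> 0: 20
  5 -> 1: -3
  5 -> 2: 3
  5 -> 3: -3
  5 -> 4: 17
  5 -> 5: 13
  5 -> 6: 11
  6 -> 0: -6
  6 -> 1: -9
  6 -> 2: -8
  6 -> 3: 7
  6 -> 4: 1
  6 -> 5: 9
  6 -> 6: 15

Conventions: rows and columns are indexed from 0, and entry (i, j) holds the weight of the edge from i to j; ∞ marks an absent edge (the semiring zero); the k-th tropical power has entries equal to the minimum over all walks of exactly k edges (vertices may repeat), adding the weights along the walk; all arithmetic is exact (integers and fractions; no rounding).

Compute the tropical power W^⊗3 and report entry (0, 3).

W^⊗2:
  [0, 11, 7, 4, -3, 1, -1]
  [-3, 4, 4, 9, -6, -6, 18]
  [-8, -11, -10, -1, -7, -12, 0]
  [-2, -12, -6, -12, 6, -3, 2]
  [-4, -7, -6, 1, 3, 8, 9]
  [-6, -2, 3, 0, -3, -12, 1]
  [-12, -4, -6, -11, -9, -2, -10]
W^⊗3:
  [-7, -10, -9, -2, -3, -5, -1]
  [-3, -9, -3, -9, -6, -2, -4]
  [-14, -15, -9, -15, -11, -10, -12]
  [-15, -11, -6, -9, -12, -21, -8]
  [-10, -2, -4, -9, -7, -8, -8]
  [-6, -15, -9, -15, -9, -9, -1]
  [-16, -19, -18, -9, -15, -20, -8]
Key observation: the optimum is the walk 0->4->5->3, with weight (-3) + 4 + (-3) = -2.
Optimal value attained by: walk 0->4->5->3.
Answer: (W^⊗3)[0][3] = -2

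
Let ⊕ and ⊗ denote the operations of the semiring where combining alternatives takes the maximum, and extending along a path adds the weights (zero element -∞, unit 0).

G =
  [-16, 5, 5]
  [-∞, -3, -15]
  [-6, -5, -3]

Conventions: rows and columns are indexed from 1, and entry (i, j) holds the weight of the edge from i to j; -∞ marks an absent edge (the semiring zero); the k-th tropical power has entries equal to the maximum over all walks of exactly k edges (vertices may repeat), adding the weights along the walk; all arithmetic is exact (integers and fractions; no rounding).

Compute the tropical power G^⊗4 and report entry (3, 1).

G^⊗2:
  [-1, 2, 2]
  [-21, -6, -18]
  [-9, -1, -1]
G^⊗3:
  [-4, 4, 4]
  [-24, -9, -16]
  [-7, -4, -4]
G^⊗4:
  [-2, 1, 1]
  [-22, -12, -19]
  [-10, -2, -2]
Key observation: the optimum is the walk 3->1->3->3->1, with weight (-6) + 5 + (-3) + (-6) = -10.
Optimal value attained by: walk 3->1->3->3->1.
Answer: (G^⊗4)[3][1] = -10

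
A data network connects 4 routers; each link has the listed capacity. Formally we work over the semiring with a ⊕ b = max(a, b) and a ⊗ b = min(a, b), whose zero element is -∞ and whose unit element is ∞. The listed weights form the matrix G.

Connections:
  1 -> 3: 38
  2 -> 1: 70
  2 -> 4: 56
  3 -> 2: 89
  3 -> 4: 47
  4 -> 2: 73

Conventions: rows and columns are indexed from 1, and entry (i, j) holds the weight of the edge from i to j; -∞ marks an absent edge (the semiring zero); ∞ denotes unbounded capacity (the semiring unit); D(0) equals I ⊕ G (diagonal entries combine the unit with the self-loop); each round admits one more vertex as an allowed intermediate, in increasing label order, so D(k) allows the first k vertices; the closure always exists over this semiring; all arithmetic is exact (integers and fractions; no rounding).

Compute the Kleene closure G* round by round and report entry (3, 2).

D(0):
  [∞, -∞, 38, -∞]
  [70, ∞, -∞, 56]
  [-∞, 89, ∞, 47]
  [-∞, 73, -∞, ∞]
D(1):
  [∞, -∞, 38, -∞]
  [70, ∞, 38, 56]
  [-∞, 89, ∞, 47]
  [-∞, 73, -∞, ∞]
D(2):
  [∞, -∞, 38, -∞]
  [70, ∞, 38, 56]
  [70, 89, ∞, 56]
  [70, 73, 38, ∞]
D(3):
  [∞, 38, 38, 38]
  [70, ∞, 38, 56]
  [70, 89, ∞, 56]
  [70, 73, 38, ∞]
D(4):
  [∞, 38, 38, 38]
  [70, ∞, 38, 56]
  [70, 89, ∞, 56]
  [70, 73, 38, ∞]
Answer: G*[3][2] = 89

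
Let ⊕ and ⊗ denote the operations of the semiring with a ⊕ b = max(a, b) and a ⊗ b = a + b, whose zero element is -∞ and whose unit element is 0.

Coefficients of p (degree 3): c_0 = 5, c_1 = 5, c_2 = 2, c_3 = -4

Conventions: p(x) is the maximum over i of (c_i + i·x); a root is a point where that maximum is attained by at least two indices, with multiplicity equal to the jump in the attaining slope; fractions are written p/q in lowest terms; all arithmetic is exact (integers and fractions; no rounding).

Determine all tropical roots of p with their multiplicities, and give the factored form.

hull edge (i=0, c=5) to (i=1, c=5): slope 0, span 1
hull edge (i=1, c=5) to (i=2, c=2): slope -3, span 1
hull edge (i=2, c=2) to (i=3, c=-4): slope -6, span 1
Factored form: p(x) = -4 ⊗ (x ⊕ 0) ⊗ (x ⊕ 3) ⊗ (x ⊕ 6)
Answer: roots = 0 (mult 1), 3 (mult 1), 6 (mult 1)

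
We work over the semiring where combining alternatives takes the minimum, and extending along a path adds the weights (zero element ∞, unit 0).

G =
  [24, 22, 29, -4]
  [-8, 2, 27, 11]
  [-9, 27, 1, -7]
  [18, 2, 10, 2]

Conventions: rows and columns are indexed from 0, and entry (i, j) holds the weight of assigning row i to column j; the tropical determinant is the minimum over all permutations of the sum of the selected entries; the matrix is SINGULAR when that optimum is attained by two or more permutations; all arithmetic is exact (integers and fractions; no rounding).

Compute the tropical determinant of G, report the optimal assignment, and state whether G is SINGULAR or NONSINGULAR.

σ = (0, 1, 2, 3): 24 + 2 + 1 + 2 = 29
σ = (0, 1, 3, 2): 24 + 2 + (-7) + 10 = 29
σ = (0, 2, 1, 3): 24 + 27 + 27 + 2 = 80
σ = (0, 2, 3, 1): 24 + 27 + (-7) + 2 = 46
σ = (0, 3, 1, 2): 24 + 11 + 27 + 10 = 72
σ = (0, 3, 2, 1): 24 + 11 + 1 + 2 = 38
σ = (1, 0, 2, 3): 22 + (-8) + 1 + 2 = 17
σ = (1, 0, 3, 2): 22 + (-8) + (-7) + 10 = 17
σ = (1, 2, 0, 3): 22 + 27 + (-9) + 2 = 42
σ = (1, 2, 3, 0): 22 + 27 + (-7) + 18 = 60
σ = (1, 3, 0, 2): 22 + 11 + (-9) + 10 = 34
σ = (1, 3, 2, 0): 22 + 11 + 1 + 18 = 52
σ = (2, 0, 1, 3): 29 + (-8) + 27 + 2 = 50
σ = (2, 0, 3, 1): 29 + (-8) + (-7) + 2 = 16
σ = (2, 1, 0, 3): 29 + 2 + (-9) + 2 = 24
σ = (2, 1, 3, 0): 29 + 2 + (-7) + 18 = 42
σ = (2, 3, 0, 1): 29 + 11 + (-9) + 2 = 33
σ = (2, 3, 1, 0): 29 + 11 + 27 + 18 = 85
σ = (3, 0, 1, 2): (-4) + (-8) + 27 + 10 = 25
σ = (3, 0, 2, 1): (-4) + (-8) + 1 + 2 = -9
σ = (3, 1, 0, 2): (-4) + 2 + (-9) + 10 = -1
σ = (3, 1, 2, 0): (-4) + 2 + 1 + 18 = 17
σ = (3, 2, 0, 1): (-4) + 27 + (-9) + 2 = 16
σ = (3, 2, 1, 0): (-4) + 27 + 27 + 18 = 68
Optimal value attained by: σ = (3, 0, 2, 1).
Answer: det⊕(G) = -9; verdict: NONSINGULAR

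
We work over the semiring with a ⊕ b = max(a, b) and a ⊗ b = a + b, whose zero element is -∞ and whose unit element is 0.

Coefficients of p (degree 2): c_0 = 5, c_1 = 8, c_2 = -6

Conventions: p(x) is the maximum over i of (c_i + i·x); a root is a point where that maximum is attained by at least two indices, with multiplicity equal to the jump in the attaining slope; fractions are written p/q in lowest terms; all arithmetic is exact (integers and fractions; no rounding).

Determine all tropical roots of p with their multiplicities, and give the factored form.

hull edge (i=0, c=5) to (i=1, c=8): slope 3, span 1
hull edge (i=1, c=8) to (i=2, c=-6): slope -14, span 1
Factored form: p(x) = -6 ⊗ (x ⊕ (-3)) ⊗ (x ⊕ 14)
Answer: roots = -3 (mult 1), 14 (mult 1)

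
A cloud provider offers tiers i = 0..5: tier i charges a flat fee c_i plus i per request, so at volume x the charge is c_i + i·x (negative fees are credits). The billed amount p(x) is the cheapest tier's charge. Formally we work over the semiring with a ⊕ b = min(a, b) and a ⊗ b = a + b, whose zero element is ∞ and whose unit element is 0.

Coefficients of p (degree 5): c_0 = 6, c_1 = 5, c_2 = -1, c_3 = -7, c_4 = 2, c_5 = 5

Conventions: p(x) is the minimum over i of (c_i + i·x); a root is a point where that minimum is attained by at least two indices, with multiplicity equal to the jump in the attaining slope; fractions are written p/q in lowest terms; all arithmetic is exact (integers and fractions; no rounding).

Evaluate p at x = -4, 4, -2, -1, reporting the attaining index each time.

p(-4) = min(6+0·(-4)=6, 5+1·(-4)=1, -1+2·(-4)=-9, -7+3·(-4)=-19, 2+4·(-4)=-14, 5+5·(-4)=-15) = -19 (attained by i=3)
p(4) = min(6+0·4=6, 5+1·4=9, -1+2·4=7, -7+3·4=5, 2+4·4=18, 5+5·4=25) = 5 (attained by i=3)
p(-2) = min(6+0·(-2)=6, 5+1·(-2)=3, -1+2·(-2)=-5, -7+3·(-2)=-13, 2+4·(-2)=-6, 5+5·(-2)=-5) = -13 (attained by i=3)
p(-1) = min(6+0·(-1)=6, 5+1·(-1)=4, -1+2·(-1)=-3, -7+3·(-1)=-10, 2+4·(-1)=-2, 5+5·(-1)=0) = -10 (attained by i=3)
Answer: p(-4) = -19; p(4) = 5; p(-2) = -13; p(-1) = -10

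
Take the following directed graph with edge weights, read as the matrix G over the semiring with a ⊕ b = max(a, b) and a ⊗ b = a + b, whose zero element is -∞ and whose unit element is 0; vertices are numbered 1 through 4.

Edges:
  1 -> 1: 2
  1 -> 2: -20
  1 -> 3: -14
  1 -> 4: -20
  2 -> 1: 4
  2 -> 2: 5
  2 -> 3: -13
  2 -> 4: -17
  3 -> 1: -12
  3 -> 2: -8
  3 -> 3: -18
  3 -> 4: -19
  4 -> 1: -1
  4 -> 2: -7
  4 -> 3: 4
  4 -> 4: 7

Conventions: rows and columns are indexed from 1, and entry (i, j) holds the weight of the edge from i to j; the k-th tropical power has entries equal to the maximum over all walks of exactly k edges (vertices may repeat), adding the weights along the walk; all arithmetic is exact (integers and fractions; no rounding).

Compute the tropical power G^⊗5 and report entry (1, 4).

G^⊗2:
  [4, -15, -12, -13]
  [9, 10, -8, -10]
  [-4, -3, -15, -12]
  [6, 0, 11, 14]
G^⊗3:
  [6, -10, -9, -6]
  [14, 15, -3, -3]
  [1, 2, -8, -5]
  [13, 7, 18, 21]
G^⊗4:
  [8, -5, -2, 1]
  [19, 20, 2, 4]
  [6, 7, -1, 2]
  [20, 14, 25, 28]
G^⊗5:
  [10, 0, 5, 8]
  [24, 25, 8, 11]
  [11, 12, 6, 9]
  [27, 21, 32, 35]
Key observation: the optimum is the walk 1->4->4->4->4->4, with weight (-20) + 7 + 7 + 7 + 7 = 8.
Optimal value attained by: walk 1->4->4->4->4->4.
Answer: (G^⊗5)[1][4] = 8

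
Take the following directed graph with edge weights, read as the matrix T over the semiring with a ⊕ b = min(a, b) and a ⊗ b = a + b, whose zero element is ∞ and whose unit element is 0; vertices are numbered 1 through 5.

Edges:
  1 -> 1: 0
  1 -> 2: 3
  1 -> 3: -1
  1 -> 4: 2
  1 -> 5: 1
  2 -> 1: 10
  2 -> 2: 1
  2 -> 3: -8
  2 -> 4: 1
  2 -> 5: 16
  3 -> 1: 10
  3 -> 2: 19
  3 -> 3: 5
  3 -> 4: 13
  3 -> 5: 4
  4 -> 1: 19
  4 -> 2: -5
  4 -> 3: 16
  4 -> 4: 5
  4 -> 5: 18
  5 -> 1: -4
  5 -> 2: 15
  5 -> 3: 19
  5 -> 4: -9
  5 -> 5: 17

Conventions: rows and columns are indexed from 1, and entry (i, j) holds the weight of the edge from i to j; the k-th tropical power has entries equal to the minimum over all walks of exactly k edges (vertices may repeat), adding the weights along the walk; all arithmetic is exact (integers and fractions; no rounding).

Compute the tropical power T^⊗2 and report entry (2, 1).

T^⊗2:
  [-3, -3, -5, -8, 1]
  [2, -4, -7, 2, -4]
  [0, 8, 9, -5, 9]
  [5, -4, -13, -4, 11]
  [-4, -14, -5, -4, -3]
Key observation: the optimum is the walk 2->3->1, with weight (-8) + 10 = 2.
Optimal value attained by: walk 2->3->1.
Answer: (T^⊗2)[2][1] = 2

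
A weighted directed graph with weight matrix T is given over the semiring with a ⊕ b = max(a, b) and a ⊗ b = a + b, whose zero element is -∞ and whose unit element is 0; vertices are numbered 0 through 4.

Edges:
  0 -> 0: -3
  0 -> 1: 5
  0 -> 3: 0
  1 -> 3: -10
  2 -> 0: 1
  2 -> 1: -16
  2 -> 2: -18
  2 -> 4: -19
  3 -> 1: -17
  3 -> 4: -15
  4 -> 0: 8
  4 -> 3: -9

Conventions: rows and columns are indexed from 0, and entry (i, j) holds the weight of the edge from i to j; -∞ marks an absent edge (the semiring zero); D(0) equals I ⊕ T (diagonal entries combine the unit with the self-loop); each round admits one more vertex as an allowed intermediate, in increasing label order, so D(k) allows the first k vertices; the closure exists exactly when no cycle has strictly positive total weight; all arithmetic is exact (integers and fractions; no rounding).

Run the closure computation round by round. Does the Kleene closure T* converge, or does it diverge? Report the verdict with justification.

D(0):
  [0, 5, -∞, 0, -∞]
  [-∞, 0, -∞, -10, -∞]
  [1, -16, 0, -∞, -19]
  [-∞, -17, -∞, 0, -15]
  [8, -∞, -∞, -9, 0]
D(1):
  [0, 5, -∞, 0, -∞]
  [-∞, 0, -∞, -10, -∞]
  [1, 6, 0, 1, -19]
  [-∞, -17, -∞, 0, -15]
  [8, 13, -∞, 8, 0]
D(2):
  [0, 5, -∞, 0, -∞]
  [-∞, 0, -∞, -10, -∞]
  [1, 6, 0, 1, -19]
  [-∞, -17, -∞, 0, -15]
  [8, 13, -∞, 8, 0]
D(3):
  [0, 5, -∞, 0, -∞]
  [-∞, 0, -∞, -10, -∞]
  [1, 6, 0, 1, -19]
  [-∞, -17, -∞, 0, -15]
  [8, 13, -∞, 8, 0]
D(4):
  [0, 5, -∞, 0, -15]
  [-∞, 0, -∞, -10, -25]
  [1, 6, 0, 1, -14]
  [-∞, -17, -∞, 0, -15]
  [8, 13, -∞, 8, 0]
D(5):
  [0, 5, -∞, 0, -15]
  [-17, 0, -∞, -10, -25]
  [1, 6, 0, 1, -14]
  [-7, -2, -∞, 0, -15]
  [8, 13, -∞, 8, 0]
Key observation: every diagonal entry stays at the unit through all rounds, so no improving cycle exists.
Answer: CONVERGES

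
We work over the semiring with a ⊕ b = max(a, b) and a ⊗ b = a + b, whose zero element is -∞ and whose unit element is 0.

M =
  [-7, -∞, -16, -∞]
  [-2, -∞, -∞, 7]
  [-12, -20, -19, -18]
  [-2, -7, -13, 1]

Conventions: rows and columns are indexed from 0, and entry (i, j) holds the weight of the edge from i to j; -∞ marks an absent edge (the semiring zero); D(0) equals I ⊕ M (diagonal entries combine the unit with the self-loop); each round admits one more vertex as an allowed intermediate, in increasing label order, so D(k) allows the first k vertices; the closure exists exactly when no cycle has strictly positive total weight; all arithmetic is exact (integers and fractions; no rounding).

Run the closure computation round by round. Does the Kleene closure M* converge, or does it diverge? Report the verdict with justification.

Detection: at round 0, diagonal entry (3, 3) turns strictly positive.
Key observation: the cycle 3->3 has total weight 1, which is strictly positive.
Answer: DIVERGES — positive cycle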